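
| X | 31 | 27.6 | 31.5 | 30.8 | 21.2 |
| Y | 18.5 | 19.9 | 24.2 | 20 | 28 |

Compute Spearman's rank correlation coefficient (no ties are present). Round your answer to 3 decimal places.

Rank X: 4, 2, 5, 3, 1
Rank Y: 1, 2, 4, 3, 5
d = rank(X) − rank(Y): 3, 0, 1, 0, -4; Σd² = 26
ρ = 1 − 6Σd² / [n(n²−1)] = 1 − 6×26 / (5×24) = 1 − 156/120 ≈ -0.300

-0.300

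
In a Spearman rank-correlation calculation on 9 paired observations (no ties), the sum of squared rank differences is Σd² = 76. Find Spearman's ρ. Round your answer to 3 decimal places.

0.367

ρ = 1 − 6Σd² / [n(n²−1)] = 1 − 6×76 / (9×80)
  = 1 − 456/720 = 1 − 0.6333 ≈ 0.367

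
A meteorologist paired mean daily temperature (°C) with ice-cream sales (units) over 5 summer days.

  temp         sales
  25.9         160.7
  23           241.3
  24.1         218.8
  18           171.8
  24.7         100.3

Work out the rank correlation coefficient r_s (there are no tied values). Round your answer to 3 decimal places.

-0.600

Rank temp: 5, 2, 3, 1, 4
Rank sales: 2, 5, 4, 3, 1
d = rank(temp) − rank(sales): 3, -3, -1, -2, 3; Σd² = 32
ρ = 1 − 6Σd² / [n(n²−1)] = 1 − 6×32 / (5×24) = 1 − 192/120 ≈ -0.600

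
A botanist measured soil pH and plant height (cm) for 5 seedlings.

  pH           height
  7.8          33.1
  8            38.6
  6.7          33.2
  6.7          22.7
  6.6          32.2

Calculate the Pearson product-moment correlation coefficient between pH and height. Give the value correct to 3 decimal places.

n = 5, Σx = 35.8, Σy = 159.8, Σx² = 258.18, Σy² = 5239.94, Σxy = 1154.03
nΣxy − ΣxΣy = 5770.15 − 5720.84 = 49.31
nΣx² − (Σx)² = 1290.9 − 1281.64 = 9.26; nΣy² − (Σy)² = 26199.7 − 25536.04 = 663.66
r = 49.31 / √(9.26 × 663.66) = 49.31 / 78.3932 ≈ 0.629

0.629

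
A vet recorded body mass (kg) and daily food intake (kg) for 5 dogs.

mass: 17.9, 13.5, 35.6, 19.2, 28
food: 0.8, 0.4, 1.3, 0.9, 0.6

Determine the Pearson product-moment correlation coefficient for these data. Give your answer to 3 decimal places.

0.725

n = 5, Σx = 114.2, Σy = 4, Σx² = 2922.66, Σy² = 3.66, Σxy = 100.08
nΣxy − ΣxΣy = 500.4 − 456.8 = 43.6
nΣx² − (Σx)² = 14613.3 − 13041.64 = 1571.66; nΣy² − (Σy)² = 18.3 − 16 = 2.3
r = 43.6 / √(1571.66 × 2.3) = 43.6 / 60.1234 ≈ 0.725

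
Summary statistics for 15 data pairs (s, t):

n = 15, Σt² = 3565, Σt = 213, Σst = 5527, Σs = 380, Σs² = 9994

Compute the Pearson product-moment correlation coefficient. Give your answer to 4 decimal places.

r = (nΣst − ΣsΣt) / √[(nΣs² − (Σs)²)(nΣt² − (Σt)²)]
Numerator: 15×5527 − 380×213 = 1965
Denominator: √[(149910 − 144400)(53475 − 45369)] = √[5510 × 8106] = 6683.1175
r = 1965 / 6683.1175 ≈ 0.2940

0.2940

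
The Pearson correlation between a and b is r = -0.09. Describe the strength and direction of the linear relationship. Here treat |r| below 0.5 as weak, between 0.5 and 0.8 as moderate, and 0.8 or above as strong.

r = -0.09 < 0 so the relationship is negative.
|r| = 0.09, which falls in the weak range.

weak negative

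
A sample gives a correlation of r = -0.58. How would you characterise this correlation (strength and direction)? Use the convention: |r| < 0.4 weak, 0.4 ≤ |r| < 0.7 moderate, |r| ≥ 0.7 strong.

r = -0.58 < 0 so the relationship is negative.
|r| = 0.58, which falls in the moderate range.

moderate negative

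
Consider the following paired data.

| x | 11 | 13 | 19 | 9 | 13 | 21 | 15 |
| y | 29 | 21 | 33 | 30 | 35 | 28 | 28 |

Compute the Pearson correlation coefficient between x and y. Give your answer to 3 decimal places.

0.075

n = 7, Σx = 101, Σy = 204, Σx² = 1567, Σy² = 6064, Σxy = 2952
nΣxy − ΣxΣy = 20664 − 20604 = 60
nΣx² − (Σx)² = 10969 − 10201 = 768; nΣy² − (Σy)² = 42448 − 41616 = 832
r = 60 / √(768 × 832) = 60 / 799.3597 ≈ 0.075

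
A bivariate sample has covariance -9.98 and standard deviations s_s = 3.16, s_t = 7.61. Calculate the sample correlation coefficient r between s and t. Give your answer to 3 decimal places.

r = Cov(s,t) / (s_s · s_t) = -9.98 / (3.16 × 7.61)
  = -9.98 / 24.0476 ≈ -0.415

-0.415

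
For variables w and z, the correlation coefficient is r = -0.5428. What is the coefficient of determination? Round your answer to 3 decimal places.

0.295

r² = (-0.5428)² = 0.295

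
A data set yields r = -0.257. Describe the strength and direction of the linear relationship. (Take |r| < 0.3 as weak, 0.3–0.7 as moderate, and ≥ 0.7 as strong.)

weak negative

r = -0.257 < 0 so the relationship is negative.
|r| = 0.257, which falls in the weak range.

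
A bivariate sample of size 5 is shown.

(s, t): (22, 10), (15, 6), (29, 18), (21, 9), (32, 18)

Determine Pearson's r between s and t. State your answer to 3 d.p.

n = 5, Σs = 119, Σt = 61, Σs² = 3015, Σt² = 865, Σst = 1597
nΣst − ΣsΣt = 7985 − 7259 = 726
nΣs² − (Σs)² = 15075 − 14161 = 914; nΣt² − (Σt)² = 4325 − 3721 = 604
r = 726 / √(914 × 604) = 726 / 743.0047 ≈ 0.977

0.977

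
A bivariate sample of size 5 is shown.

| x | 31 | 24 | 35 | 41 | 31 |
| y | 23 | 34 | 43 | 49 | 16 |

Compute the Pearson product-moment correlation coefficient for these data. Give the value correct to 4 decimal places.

n = 5, Σx = 162, Σy = 165, Σx² = 5404, Σy² = 6191, Σxy = 5539
nΣxy − ΣxΣy = 27695 − 26730 = 965
nΣx² − (Σx)² = 27020 − 26244 = 776; nΣy² − (Σy)² = 30955 − 27225 = 3730
r = 965 / √(776 × 3730) = 965 / 1701.3171 ≈ 0.5672

0.5672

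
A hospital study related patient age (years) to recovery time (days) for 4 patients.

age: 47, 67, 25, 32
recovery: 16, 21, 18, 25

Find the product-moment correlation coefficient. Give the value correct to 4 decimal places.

-0.0504

n = 4, Σx = 171, Σy = 80, Σx² = 8347, Σy² = 1646, Σxy = 3409
nΣxy − ΣxΣy = 13636 − 13680 = -44
nΣx² − (Σx)² = 33388 − 29241 = 4147; nΣy² − (Σy)² = 6584 − 6400 = 184
r = -44 / √(4147 × 184) = -44 / 873.5262 ≈ -0.0504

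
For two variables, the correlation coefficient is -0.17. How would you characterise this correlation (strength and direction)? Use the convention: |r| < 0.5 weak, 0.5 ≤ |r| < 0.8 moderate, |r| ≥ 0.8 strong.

r = -0.17 < 0 so the relationship is negative.
|r| = 0.17, which falls in the weak range.

weak negative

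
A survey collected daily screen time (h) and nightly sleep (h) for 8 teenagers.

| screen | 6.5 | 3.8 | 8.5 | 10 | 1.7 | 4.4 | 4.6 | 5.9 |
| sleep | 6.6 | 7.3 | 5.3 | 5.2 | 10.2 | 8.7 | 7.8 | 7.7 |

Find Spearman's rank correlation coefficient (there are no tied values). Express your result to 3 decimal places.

Rank screen: 6, 2, 7, 8, 1, 3, 4, 5
Rank sleep: 3, 4, 2, 1, 8, 7, 6, 5
d = rank(screen) − rank(sleep): 3, -2, 5, 7, -7, -4, -2, 0; Σd² = 156
ρ = 1 − 6Σd² / [n(n²−1)] = 1 − 6×156 / (8×63) = 1 − 936/504 ≈ -0.857

-0.857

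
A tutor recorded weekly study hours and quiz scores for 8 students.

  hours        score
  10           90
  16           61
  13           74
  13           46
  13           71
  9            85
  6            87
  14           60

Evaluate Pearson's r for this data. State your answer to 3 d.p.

-0.750

n = 8, Σx = 94, Σy = 574, Σx² = 1176, Σy² = 42848, Σxy = 6486
nΣxy − ΣxΣy = 51888 − 53956 = -2068
nΣx² − (Σx)² = 9408 − 8836 = 572; nΣy² − (Σy)² = 342784 − 329476 = 13308
r = -2068 / √(572 × 13308) = -2068 / 2759.0172 ≈ -0.750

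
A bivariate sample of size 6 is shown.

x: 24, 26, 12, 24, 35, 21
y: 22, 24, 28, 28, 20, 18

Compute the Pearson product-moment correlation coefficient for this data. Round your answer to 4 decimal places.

-0.4897

n = 6, Σx = 142, Σy = 140, Σx² = 3638, Σy² = 3352, Σxy = 3238
nΣxy − ΣxΣy = 19428 − 19880 = -452
nΣx² − (Σx)² = 21828 − 20164 = 1664; nΣy² − (Σy)² = 20112 − 19600 = 512
r = -452 / √(1664 × 512) = -452 / 923.0211 ≈ -0.4897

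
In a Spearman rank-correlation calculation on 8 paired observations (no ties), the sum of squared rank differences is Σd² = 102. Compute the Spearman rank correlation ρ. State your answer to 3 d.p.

-0.214

ρ = 1 − 6Σd² / [n(n²−1)] = 1 − 6×102 / (8×63)
  = 1 − 612/504 = 1 − 1.2143 ≈ -0.214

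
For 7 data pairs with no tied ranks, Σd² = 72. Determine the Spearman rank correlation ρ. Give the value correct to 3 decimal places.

-0.286

ρ = 1 − 6Σd² / [n(n²−1)] = 1 − 6×72 / (7×48)
  = 1 − 432/336 = 1 − 1.2857 ≈ -0.286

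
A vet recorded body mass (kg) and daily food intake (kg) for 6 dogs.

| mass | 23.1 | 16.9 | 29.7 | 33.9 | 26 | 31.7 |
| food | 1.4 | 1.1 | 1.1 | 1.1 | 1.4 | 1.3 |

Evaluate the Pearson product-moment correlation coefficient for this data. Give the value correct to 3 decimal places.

n = 6, Σx = 161.3, Σy = 7.4, Σx² = 4531.41, Σy² = 9.24, Σxy = 198.5
nΣxy − ΣxΣy = 1191 − 1193.62 = -2.62
nΣx² − (Σx)² = 27188.46 − 26017.69 = 1170.77; nΣy² − (Σy)² = 55.44 − 54.76 = 0.68
r = -2.62 / √(1170.77 × 0.68) = -2.62 / 28.2157 ≈ -0.093

-0.093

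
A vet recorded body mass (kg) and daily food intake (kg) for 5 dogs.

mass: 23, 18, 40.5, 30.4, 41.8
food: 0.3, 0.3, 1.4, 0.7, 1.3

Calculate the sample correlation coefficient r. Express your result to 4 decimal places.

0.9758

n = 5, Σx = 153.7, Σy = 4, Σx² = 5164.65, Σy² = 4.32, Σxy = 144.62
nΣxy − ΣxΣy = 723.1 − 614.8 = 108.3
nΣx² − (Σx)² = 25823.25 − 23623.69 = 2199.56; nΣy² − (Σy)² = 21.6 − 16 = 5.6
r = 108.3 / √(2199.56 × 5.6) = 108.3 / 110.9844 ≈ 0.9758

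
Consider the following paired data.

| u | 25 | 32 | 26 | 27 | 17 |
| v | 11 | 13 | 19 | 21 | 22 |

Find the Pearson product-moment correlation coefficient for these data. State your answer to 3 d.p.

n = 5, Σu = 127, Σv = 86, Σu² = 3343, Σv² = 1576, Σuv = 2126
nΣuv − ΣuΣv = 10630 − 10922 = -292
nΣu² − (Σu)² = 16715 − 16129 = 586; nΣv² − (Σv)² = 7880 − 7396 = 484
r = -292 / √(586 × 484) = -292 / 532.5636 ≈ -0.548

-0.548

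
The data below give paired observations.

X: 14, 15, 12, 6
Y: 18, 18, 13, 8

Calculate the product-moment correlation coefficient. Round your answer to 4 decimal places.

n = 4, ΣX = 47, ΣY = 57, ΣX² = 601, ΣY² = 881, ΣXY = 726
nΣXY − ΣXΣY = 2904 − 2679 = 225
nΣX² − (ΣX)² = 2404 − 2209 = 195; nΣY² − (ΣY)² = 3524 − 3249 = 275
r = 225 / √(195 × 275) = 225 / 231.5707 ≈ 0.9716

0.9716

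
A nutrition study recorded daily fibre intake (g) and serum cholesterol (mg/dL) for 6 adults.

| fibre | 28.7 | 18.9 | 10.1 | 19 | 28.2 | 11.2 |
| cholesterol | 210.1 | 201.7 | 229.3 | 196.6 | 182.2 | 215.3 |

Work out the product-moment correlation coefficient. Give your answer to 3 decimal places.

n = 6, Σx = 116.1, Σy = 1235.2, Σx² = 2564.59, Σy² = 255605.88, Σxy = 23442.73
nΣxy − ΣxΣy = 140656.38 − 143406.72 = -2750.34
nΣx² − (Σx)² = 15387.54 − 13479.21 = 1908.33; nΣy² − (Σy)² = 1533635.28 − 1525719.04 = 7916.24
r = -2750.34 / √(1908.33 × 7916.24) = -2750.34 / 3886.7465 ≈ -0.708

-0.708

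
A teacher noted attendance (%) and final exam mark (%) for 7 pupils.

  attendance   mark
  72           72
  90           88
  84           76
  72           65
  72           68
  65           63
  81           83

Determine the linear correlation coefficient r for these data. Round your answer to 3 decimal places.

0.922

n = 7, Σx = 536, Σy = 515, Σx² = 41494, Σy² = 38411, Σxy = 39882
nΣxy − ΣxΣy = 279174 − 276040 = 3134
nΣx² − (Σx)² = 290458 − 287296 = 3162; nΣy² − (Σy)² = 268877 − 265225 = 3652
r = 3134 / √(3162 × 3652) = 3134 / 3398.1795 ≈ 0.922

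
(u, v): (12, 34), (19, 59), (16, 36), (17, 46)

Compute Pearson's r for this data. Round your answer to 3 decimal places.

n = 4, Σu = 64, Σv = 175, Σu² = 1050, Σv² = 8049, Σuv = 2887
nΣuv − ΣuΣv = 11548 − 11200 = 348
nΣu² − (Σu)² = 4200 − 4096 = 104; nΣv² − (Σv)² = 32196 − 30625 = 1571
r = 348 / √(104 × 1571) = 348 / 404.2079 ≈ 0.861

0.861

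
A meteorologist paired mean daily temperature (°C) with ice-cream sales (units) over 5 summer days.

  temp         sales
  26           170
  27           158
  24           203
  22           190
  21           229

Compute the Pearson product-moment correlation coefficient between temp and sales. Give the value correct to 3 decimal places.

-0.889

n = 5, Σx = 120, Σy = 950, Σx² = 2906, Σy² = 183614, Σxy = 22547
nΣxy − ΣxΣy = 112735 − 114000 = -1265
nΣx² − (Σx)² = 14530 − 14400 = 130; nΣy² − (Σy)² = 918070 − 902500 = 15570
r = -1265 / √(130 × 15570) = -1265 / 1422.7087 ≈ -0.889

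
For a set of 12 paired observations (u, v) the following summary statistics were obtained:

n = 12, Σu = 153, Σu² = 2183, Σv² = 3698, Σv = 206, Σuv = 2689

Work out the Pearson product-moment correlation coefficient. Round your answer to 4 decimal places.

r = (nΣuv − ΣuΣv) / √[(nΣu² − (Σu)²)(nΣv² − (Σv)²)]
Numerator: 12×2689 − 153×206 = 750
Denominator: √[(26196 − 23409)(44376 − 42436)] = √[2787 × 1940] = 2325.2484
r = 750 / 2325.2484 ≈ 0.3225

0.3225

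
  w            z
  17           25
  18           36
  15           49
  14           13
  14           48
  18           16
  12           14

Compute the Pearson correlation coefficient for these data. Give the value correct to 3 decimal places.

0.078

n = 7, Σw = 108, Σz = 201, Σw² = 1698, Σz² = 7247, Σwz = 3118
nΣwz − ΣwΣz = 21826 − 21708 = 118
nΣw² − (Σw)² = 11886 − 11664 = 222; nΣz² − (Σz)² = 50729 − 40401 = 10328
r = 118 / √(222 × 10328) = 118 / 1514.2047 ≈ 0.078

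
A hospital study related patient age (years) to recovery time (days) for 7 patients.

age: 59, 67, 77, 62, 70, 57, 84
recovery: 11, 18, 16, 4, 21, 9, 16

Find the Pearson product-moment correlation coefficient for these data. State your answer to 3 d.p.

0.585

n = 7, Σx = 476, Σy = 95, Σx² = 32948, Σy² = 1495, Σxy = 6662
nΣxy − ΣxΣy = 46634 − 45220 = 1414
nΣx² − (Σx)² = 230636 − 226576 = 4060; nΣy² − (Σy)² = 10465 − 9025 = 1440
r = 1414 / √(4060 × 1440) = 1414 / 2417.9330 ≈ 0.585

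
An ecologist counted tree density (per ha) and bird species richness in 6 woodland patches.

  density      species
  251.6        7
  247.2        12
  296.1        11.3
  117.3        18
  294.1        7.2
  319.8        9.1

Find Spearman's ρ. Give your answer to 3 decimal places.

-0.486

Rank density: 3, 2, 5, 1, 4, 6
Rank species: 1, 5, 4, 6, 2, 3
d = rank(density) − rank(species): 2, -3, 1, -5, 2, 3; Σd² = 52
ρ = 1 − 6Σd² / [n(n²−1)] = 1 − 6×52 / (6×35) = 1 − 312/210 ≈ -0.486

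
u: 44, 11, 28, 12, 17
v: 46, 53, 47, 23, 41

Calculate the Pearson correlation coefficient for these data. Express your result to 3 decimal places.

0.303

n = 5, Σu = 112, Σv = 210, Σu² = 3274, Σv² = 9344, Σuv = 4896
nΣuv − ΣuΣv = 24480 − 23520 = 960
nΣu² − (Σu)² = 16370 − 12544 = 3826; nΣv² − (Σv)² = 46720 − 44100 = 2620
r = 960 / √(3826 × 2620) = 960 / 3166.0891 ≈ 0.303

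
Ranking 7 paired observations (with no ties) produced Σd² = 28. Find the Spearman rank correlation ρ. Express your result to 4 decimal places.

ρ = 1 − 6Σd² / [n(n²−1)] = 1 − 6×28 / (7×48)
  = 1 − 168/336 = 1 − 0.50000 ≈ 0.5000

0.5000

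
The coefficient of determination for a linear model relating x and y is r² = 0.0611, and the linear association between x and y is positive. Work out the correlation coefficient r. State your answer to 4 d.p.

0.2472

|r| = √0.0611 = 0.2472
The association is positive, so r = 0.2472.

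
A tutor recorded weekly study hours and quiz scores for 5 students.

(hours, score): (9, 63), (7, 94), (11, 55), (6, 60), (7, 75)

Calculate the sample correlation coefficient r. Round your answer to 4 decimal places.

n = 5, Σx = 40, Σy = 347, Σx² = 336, Σy² = 25055, Σxy = 2715
nΣxy − ΣxΣy = 13575 − 13880 = -305
nΣx² − (Σx)² = 1680 − 1600 = 80; nΣy² − (Σy)² = 125275 − 120409 = 4866
r = -305 / √(80 × 4866) = -305 / 623.9231 ≈ -0.4888

-0.4888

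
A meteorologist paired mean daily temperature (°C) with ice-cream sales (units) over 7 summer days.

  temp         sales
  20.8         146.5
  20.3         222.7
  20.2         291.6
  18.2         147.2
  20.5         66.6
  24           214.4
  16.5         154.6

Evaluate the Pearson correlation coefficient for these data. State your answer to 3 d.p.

n = 7, Σx = 140.5, Σy = 1243.6, Σx² = 2852.51, Σy² = 252060.02, Σxy = 25199.17
nΣxy − ΣxΣy = 176394.19 − 174725.8 = 1668.39
nΣx² − (Σx)² = 19967.57 − 19740.25 = 227.32; nΣy² − (Σy)² = 1764420.14 − 1546540.96 = 217879.18
r = 1668.39 / √(227.32 × 217879.18) = 1668.39 / 7037.6342 ≈ 0.237

0.237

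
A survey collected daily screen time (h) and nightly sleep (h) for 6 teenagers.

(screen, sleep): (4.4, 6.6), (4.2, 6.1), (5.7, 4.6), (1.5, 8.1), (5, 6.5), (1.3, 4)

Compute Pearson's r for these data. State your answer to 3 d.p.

-0.110

n = 6, Σx = 22.1, Σy = 35.9, Σx² = 98.43, Σy² = 225.79, Σxy = 130.73
nΣxy − ΣxΣy = 784.38 − 793.39 = -9.01
nΣx² − (Σx)² = 590.58 − 488.41 = 102.17; nΣy² − (Σy)² = 1354.74 − 1288.81 = 65.93
r = -9.01 / √(102.17 × 65.93) = -9.01 / 82.0736 ≈ -0.110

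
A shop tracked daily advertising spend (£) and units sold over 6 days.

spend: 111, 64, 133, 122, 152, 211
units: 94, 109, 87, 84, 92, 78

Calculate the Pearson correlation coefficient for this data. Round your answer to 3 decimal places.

n = 6, Σx = 793, Σy = 544, Σx² = 116615, Σy² = 49890, Σxy = 69671
nΣxy − ΣxΣy = 418026 − 431392 = -13366
nΣx² − (Σx)² = 699690 − 628849 = 70841; nΣy² − (Σy)² = 299340 − 295936 = 3404
r = -13366 / √(70841 × 3404) = -13366 / 15528.7721 ≈ -0.861

-0.861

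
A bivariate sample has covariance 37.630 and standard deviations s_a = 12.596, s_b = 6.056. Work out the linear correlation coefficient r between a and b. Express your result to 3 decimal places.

0.493

r = Cov(a,b) / (s_a · s_b) = 37.630 / (12.596 × 6.056)
  = 37.630 / 76.2814 ≈ 0.493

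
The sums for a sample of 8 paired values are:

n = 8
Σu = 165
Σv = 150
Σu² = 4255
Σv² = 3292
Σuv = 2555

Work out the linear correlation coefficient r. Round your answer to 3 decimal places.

-0.843

r = (nΣuv − ΣuΣv) / √[(nΣu² − (Σu)²)(nΣv² − (Σv)²)]
Numerator: 8×2555 − 165×150 = -4310
Denominator: √[(34040 − 27225)(26336 − 22500)] = √[6815 × 3836] = 5112.9580
r = -4310 / 5112.9580 ≈ -0.843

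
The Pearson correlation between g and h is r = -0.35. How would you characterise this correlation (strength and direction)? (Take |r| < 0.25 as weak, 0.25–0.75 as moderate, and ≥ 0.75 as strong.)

moderate negative

r = -0.35 < 0 so the relationship is negative.
|r| = 0.35, which falls in the moderate range.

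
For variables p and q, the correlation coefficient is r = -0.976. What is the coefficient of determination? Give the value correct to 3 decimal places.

r² = (-0.976)² = 0.953

0.953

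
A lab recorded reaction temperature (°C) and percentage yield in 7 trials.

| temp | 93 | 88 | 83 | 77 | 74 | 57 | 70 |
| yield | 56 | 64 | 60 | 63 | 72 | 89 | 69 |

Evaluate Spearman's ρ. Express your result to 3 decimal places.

-0.857

Rank temp: 7, 6, 5, 4, 3, 1, 2
Rank yield: 1, 4, 2, 3, 6, 7, 5
d = rank(temp) − rank(yield): 6, 2, 3, 1, -3, -6, -3; Σd² = 104
ρ = 1 − 6Σd² / [n(n²−1)] = 1 − 6×104 / (7×48) = 1 − 624/336 ≈ -0.857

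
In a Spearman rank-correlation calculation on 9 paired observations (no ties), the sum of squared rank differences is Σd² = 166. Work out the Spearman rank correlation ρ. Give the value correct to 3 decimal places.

-0.383

ρ = 1 − 6Σd² / [n(n²−1)] = 1 − 6×166 / (9×80)
  = 1 − 996/720 = 1 − 1.3833 ≈ -0.383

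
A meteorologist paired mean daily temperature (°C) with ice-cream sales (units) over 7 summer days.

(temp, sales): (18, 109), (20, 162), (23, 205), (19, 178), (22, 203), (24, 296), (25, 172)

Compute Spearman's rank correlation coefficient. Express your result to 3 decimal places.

0.571

Rank temp: 1, 3, 5, 2, 4, 6, 7
Rank sales: 1, 2, 6, 4, 5, 7, 3
d = rank(temp) − rank(sales): 0, 1, -1, -2, -1, -1, 4; Σd² = 24
ρ = 1 − 6Σd² / [n(n²−1)] = 1 − 6×24 / (7×48) = 1 − 144/336 ≈ 0.571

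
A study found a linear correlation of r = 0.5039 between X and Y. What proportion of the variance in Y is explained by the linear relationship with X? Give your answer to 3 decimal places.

0.254

r² = (0.5039)² = 0.254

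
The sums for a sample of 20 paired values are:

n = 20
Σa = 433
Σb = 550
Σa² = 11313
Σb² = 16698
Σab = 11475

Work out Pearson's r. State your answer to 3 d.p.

r = (nΣab − ΣaΣb) / √[(nΣa² − (Σa)²)(nΣb² − (Σb)²)]
Numerator: 20×11475 − 433×550 = -8650
Denominator: √[(226260 − 187489)(333960 − 302500)] = √[38771 × 31460] = 34924.7142
r = -8650 / 34924.7142 ≈ -0.248

-0.248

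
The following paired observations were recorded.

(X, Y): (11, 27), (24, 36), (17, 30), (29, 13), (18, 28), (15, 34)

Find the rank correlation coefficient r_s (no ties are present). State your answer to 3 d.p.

Rank X: 1, 5, 3, 6, 4, 2
Rank Y: 2, 6, 4, 1, 3, 5
d = rank(X) − rank(Y): -1, -1, -1, 5, 1, -3; Σd² = 38
ρ = 1 − 6Σd² / [n(n²−1)] = 1 − 6×38 / (6×35) = 1 − 228/210 ≈ -0.086

-0.086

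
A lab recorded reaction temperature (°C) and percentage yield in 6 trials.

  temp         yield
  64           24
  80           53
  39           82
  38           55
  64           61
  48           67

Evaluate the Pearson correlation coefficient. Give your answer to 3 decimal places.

n = 6, Σx = 333, Σy = 342, Σx² = 19861, Σy² = 21344, Σxy = 18184
nΣxy − ΣxΣy = 109104 − 113886 = -4782
nΣx² − (Σx)² = 119166 − 110889 = 8277; nΣy² − (Σy)² = 128064 − 116964 = 11100
r = -4782 / √(8277 × 11100) = -4782 / 9585.1291 ≈ -0.499

-0.499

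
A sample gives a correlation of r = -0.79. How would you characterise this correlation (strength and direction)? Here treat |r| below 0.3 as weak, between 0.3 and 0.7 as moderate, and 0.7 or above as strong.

strong negative

r = -0.79 < 0 so the relationship is negative.
|r| = 0.79, which falls in the strong range.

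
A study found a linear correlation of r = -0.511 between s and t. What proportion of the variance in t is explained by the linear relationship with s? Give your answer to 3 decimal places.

0.261

r² = (-0.511)² = 0.261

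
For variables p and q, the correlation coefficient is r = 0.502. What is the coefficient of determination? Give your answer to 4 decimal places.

0.2520

r² = (0.502)² = 0.2520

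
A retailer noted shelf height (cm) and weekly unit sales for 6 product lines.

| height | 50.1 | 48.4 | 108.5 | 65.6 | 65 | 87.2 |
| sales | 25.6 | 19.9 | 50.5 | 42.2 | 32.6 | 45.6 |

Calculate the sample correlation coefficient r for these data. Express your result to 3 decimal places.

0.912

n = 6, Σx = 424.8, Σy = 216.4, Σx² = 32757.02, Σy² = 8524.58, Σxy = 16588.61
nΣxy − ΣxΣy = 99531.66 − 91926.72 = 7604.94
nΣx² − (Σx)² = 196542.12 − 180455.04 = 16087.08; nΣy² − (Σy)² = 51147.48 − 46828.96 = 4318.52
r = 7604.94 / √(16087.08 × 4318.52) = 7604.94 / 8335.0091 ≈ 0.912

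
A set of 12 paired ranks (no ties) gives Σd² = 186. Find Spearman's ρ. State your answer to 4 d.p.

ρ = 1 − 6Σd² / [n(n²−1)] = 1 − 6×186 / (12×143)
  = 1 − 1116/1716 = 1 − 0.65035 ≈ 0.3497

0.3497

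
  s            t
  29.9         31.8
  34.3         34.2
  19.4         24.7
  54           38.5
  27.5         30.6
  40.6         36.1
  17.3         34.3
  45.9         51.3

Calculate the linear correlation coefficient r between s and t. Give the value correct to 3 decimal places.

n = 8, Σs = 268.9, Σt = 281.5, Σs² = 10173.57, Σt² = 10320.97, Σst = 9937.28
nΣst − ΣsΣt = 79498.24 − 75695.35 = 3802.89
nΣs² − (Σs)² = 81388.56 − 72307.21 = 9081.35; nΣt² − (Σt)² = 82567.76 − 79242.25 = 3325.51
r = 3802.89 / √(9081.35 × 3325.51) = 3802.89 / 5495.4636 ≈ 0.692

0.692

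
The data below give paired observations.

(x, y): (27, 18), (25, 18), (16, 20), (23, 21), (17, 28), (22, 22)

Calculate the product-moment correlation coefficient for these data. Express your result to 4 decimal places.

-0.6502

n = 6, Σx = 130, Σy = 127, Σx² = 2912, Σy² = 2757, Σxy = 2699
nΣxy − ΣxΣy = 16194 − 16510 = -316
nΣx² − (Σx)² = 17472 − 16900 = 572; nΣy² − (Σy)² = 16542 − 16129 = 413
r = -316 / √(572 × 413) = -316 / 486.0412 ≈ -0.6502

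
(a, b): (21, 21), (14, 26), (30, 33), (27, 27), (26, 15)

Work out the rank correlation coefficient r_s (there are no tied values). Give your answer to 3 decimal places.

Rank a: 2, 1, 5, 4, 3
Rank b: 2, 3, 5, 4, 1
d = rank(a) − rank(b): 0, -2, 0, 0, 2; Σd² = 8
ρ = 1 − 6Σd² / [n(n²−1)] = 1 − 6×8 / (5×24) = 1 − 48/120 ≈ 0.600

0.600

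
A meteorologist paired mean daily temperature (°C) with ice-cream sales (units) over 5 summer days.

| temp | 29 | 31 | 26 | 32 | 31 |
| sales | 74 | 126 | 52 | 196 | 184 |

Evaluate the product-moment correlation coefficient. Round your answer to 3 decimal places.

0.892

n = 5, Σx = 149, Σy = 632, Σx² = 4463, Σy² = 96328, Σxy = 19380
nΣxy − ΣxΣy = 96900 − 94168 = 2732
nΣx² − (Σx)² = 22315 − 22201 = 114; nΣy² − (Σy)² = 481640 − 399424 = 82216
r = 2732 / √(114 × 82216) = 2732 / 3061.4742 ≈ 0.892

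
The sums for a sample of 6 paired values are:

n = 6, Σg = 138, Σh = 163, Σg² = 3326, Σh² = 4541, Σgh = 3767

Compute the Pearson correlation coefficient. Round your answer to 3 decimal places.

r = (nΣgh − ΣgΣh) / √[(nΣg² − (Σg)²)(nΣh² − (Σh)²)]
Numerator: 6×3767 − 138×163 = 108
Denominator: √[(19956 − 19044)(27246 − 26569)] = √[912 × 677] = 785.7633
r = 108 / 785.7633 ≈ 0.137

0.137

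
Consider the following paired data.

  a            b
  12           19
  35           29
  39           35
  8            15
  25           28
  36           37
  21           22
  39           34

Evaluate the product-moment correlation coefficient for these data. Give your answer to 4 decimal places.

n = 8, Σa = 215, Σb = 219, Σa² = 6837, Σb² = 6445, Σab = 6548
nΣab − ΣaΣb = 52384 − 47085 = 5299
nΣa² − (Σa)² = 54696 − 46225 = 8471; nΣb² − (Σb)² = 51560 − 47961 = 3599
r = 5299 / √(8471 × 3599) = 5299 / 5521.5151 ≈ 0.9597

0.9597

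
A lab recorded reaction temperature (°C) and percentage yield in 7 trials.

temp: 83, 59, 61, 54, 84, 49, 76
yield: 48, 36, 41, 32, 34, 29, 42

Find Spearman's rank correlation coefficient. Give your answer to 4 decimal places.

Rank temp: 6, 3, 4, 2, 7, 1, 5
Rank yield: 7, 4, 5, 2, 3, 1, 6
d = rank(temp) − rank(yield): -1, -1, -1, 0, 4, 0, -1; Σd² = 20
ρ = 1 − 6Σd² / [n(n²−1)] = 1 − 6×20 / (7×48) = 1 − 120/336 ≈ 0.6429

0.6429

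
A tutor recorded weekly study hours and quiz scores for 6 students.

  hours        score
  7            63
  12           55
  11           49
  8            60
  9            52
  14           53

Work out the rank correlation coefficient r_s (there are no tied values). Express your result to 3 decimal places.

-0.543

Rank hours: 1, 5, 4, 2, 3, 6
Rank score: 6, 4, 1, 5, 2, 3
d = rank(hours) − rank(score): -5, 1, 3, -3, 1, 3; Σd² = 54
ρ = 1 − 6Σd² / [n(n²−1)] = 1 − 6×54 / (6×35) = 1 − 324/210 ≈ -0.543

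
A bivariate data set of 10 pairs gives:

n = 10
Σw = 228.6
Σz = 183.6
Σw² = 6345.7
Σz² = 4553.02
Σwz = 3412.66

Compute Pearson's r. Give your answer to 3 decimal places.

r = (nΣwz − ΣwΣz) / √[(nΣw² − (Σw)²)(nΣz² − (Σz)²)]
Numerator: 10×3412.66 − 228.6×183.6 = -7844.36
Denominator: √[(63457 − 52257.96)(45530.2 − 33708.96)] = √[11199.04 × 11821.24] = 11505.9350
r = -7844.36 / 11505.9350 ≈ -0.682

-0.682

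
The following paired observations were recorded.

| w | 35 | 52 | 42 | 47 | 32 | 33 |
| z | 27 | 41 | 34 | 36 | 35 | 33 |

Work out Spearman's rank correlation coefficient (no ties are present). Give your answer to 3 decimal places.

Rank w: 3, 6, 4, 5, 1, 2
Rank z: 1, 6, 3, 5, 4, 2
d = rank(w) − rank(z): 2, 0, 1, 0, -3, 0; Σd² = 14
ρ = 1 − 6Σd² / [n(n²−1)] = 1 − 6×14 / (6×35) = 1 − 84/210 ≈ 0.600

0.600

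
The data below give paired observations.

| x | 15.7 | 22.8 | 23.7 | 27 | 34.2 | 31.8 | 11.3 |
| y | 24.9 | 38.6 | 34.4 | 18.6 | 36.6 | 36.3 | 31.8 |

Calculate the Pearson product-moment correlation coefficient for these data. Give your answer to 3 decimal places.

n = 7, Σx = 166.5, Σy = 221.2, Σx² = 4365.59, Σy² = 7307.78, Σxy = 5353.89
nΣxy − ΣxΣy = 37477.23 − 36829.8 = 647.43
nΣx² − (Σx)² = 30559.13 − 27722.25 = 2836.88; nΣy² − (Σy)² = 51154.46 − 48929.44 = 2225.02
r = 647.43 / √(2836.88 × 2225.02) = 647.43 / 2512.3922 ≈ 0.258

0.258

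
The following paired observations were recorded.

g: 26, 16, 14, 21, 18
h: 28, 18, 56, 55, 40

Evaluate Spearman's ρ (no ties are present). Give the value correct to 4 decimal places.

-0.3000

Rank g: 5, 2, 1, 4, 3
Rank h: 2, 1, 5, 4, 3
d = rank(g) − rank(h): 3, 1, -4, 0, 0; Σd² = 26
ρ = 1 − 6Σd² / [n(n²−1)] = 1 − 6×26 / (5×24) = 1 − 156/120 ≈ -0.3000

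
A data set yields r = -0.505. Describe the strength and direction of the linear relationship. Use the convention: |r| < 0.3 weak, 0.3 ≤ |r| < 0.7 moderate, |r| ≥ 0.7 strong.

moderate negative

r = -0.505 < 0 so the relationship is negative.
|r| = 0.505, which falls in the moderate range.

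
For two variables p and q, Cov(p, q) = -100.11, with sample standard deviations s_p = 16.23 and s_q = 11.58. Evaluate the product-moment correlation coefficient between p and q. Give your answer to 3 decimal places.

r = Cov(p,q) / (s_p · s_q) = -100.11 / (16.23 × 11.58)
  = -100.11 / 187.9434 ≈ -0.533

-0.533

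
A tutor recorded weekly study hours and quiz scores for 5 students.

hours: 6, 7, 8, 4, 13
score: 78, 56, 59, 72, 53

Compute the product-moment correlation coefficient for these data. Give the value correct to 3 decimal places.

-0.740

n = 5, Σx = 38, Σy = 318, Σx² = 334, Σy² = 20694, Σxy = 2309
nΣxy − ΣxΣy = 11545 − 12084 = -539
nΣx² − (Σx)² = 1670 − 1444 = 226; nΣy² − (Σy)² = 103470 − 101124 = 2346
r = -539 / √(226 × 2346) = -539 / 728.1456 ≈ -0.740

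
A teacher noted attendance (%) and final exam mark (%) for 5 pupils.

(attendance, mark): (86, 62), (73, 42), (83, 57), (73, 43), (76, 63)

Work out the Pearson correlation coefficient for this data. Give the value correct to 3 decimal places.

0.724

n = 5, Σx = 391, Σy = 267, Σx² = 30719, Σy² = 14675, Σxy = 21056
nΣxy − ΣxΣy = 105280 − 104397 = 883
nΣx² − (Σx)² = 153595 − 152881 = 714; nΣy² − (Σy)² = 73375 − 71289 = 2086
r = 883 / √(714 × 2086) = 883 / 1220.4114 ≈ 0.724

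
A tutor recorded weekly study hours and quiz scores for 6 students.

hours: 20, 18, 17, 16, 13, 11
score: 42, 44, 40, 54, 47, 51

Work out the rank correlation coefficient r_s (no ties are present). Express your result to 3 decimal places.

Rank hours: 6, 5, 4, 3, 2, 1
Rank score: 2, 3, 1, 6, 4, 5
d = rank(hours) − rank(score): 4, 2, 3, -3, -2, -4; Σd² = 58
ρ = 1 − 6Σd² / [n(n²−1)] = 1 − 6×58 / (6×35) = 1 − 348/210 ≈ -0.657

-0.657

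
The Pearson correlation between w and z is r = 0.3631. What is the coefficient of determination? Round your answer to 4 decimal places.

0.1318

r² = (0.3631)² = 0.1318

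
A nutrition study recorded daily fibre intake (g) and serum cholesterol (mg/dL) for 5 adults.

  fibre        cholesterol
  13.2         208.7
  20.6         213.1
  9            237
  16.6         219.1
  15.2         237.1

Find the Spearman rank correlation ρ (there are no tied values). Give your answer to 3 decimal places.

Rank fibre: 2, 5, 1, 4, 3
Rank cholesterol: 1, 2, 4, 3, 5
d = rank(fibre) − rank(cholesterol): 1, 3, -3, 1, -2; Σd² = 24
ρ = 1 − 6Σd² / [n(n²−1)] = 1 − 6×24 / (5×24) = 1 − 144/120 ≈ -0.200

-0.200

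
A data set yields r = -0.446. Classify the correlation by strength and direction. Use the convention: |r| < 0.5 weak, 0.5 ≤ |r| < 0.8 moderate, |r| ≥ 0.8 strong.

r = -0.446 < 0 so the relationship is negative.
|r| = 0.446, which falls in the weak range.

weak negative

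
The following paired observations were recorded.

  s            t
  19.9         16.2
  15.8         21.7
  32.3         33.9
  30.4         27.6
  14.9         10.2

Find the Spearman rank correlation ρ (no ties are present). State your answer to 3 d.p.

0.900

Rank s: 3, 2, 5, 4, 1
Rank t: 2, 3, 5, 4, 1
d = rank(s) − rank(t): 1, -1, 0, 0, 0; Σd² = 2
ρ = 1 − 6Σd² / [n(n²−1)] = 1 − 6×2 / (5×24) = 1 − 12/120 ≈ 0.900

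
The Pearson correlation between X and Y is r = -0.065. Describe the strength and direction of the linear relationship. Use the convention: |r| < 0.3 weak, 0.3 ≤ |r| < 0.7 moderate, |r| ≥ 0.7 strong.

weak negative

r = -0.065 < 0 so the relationship is negative.
|r| = 0.065, which falls in the weak range.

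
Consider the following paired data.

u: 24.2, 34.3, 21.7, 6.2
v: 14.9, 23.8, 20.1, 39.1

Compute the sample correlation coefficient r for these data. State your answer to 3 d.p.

n = 4, Σu = 86.4, Σv = 97.9, Σu² = 2271.46, Σv² = 2721.27, Σuv = 1855.51
nΣuv − ΣuΣv = 7422.04 − 8458.56 = -1036.52
nΣu² − (Σu)² = 9085.84 − 7464.96 = 1620.88; nΣv² − (Σv)² = 10885.08 − 9584.41 = 1300.67
r = -1036.52 / √(1620.88 × 1300.67) = -1036.52 / 1451.9745 ≈ -0.714

-0.714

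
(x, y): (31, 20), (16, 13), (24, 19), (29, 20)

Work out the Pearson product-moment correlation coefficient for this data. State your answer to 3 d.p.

n = 4, Σx = 100, Σy = 72, Σx² = 2634, Σy² = 1330, Σxy = 1864
nΣxy − ΣxΣy = 7456 − 7200 = 256
nΣx² − (Σx)² = 10536 − 10000 = 536; nΣy² − (Σy)² = 5320 − 5184 = 136
r = 256 / √(536 × 136) = 256 / 269.9926 ≈ 0.948

0.948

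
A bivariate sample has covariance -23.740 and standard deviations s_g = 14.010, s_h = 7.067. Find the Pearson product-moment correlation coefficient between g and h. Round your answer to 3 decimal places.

r = Cov(g,h) / (s_g · s_h) = -23.740 / (14.010 × 7.067)
  = -23.740 / 99.0087 ≈ -0.240

-0.240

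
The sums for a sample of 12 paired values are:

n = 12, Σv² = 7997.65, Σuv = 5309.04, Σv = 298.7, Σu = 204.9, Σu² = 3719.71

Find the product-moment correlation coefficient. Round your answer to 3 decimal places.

0.592

r = (nΣuv − ΣuΣv) / √[(nΣu² − (Σu)²)(nΣv² − (Σv)²)]
Numerator: 12×5309.04 − 204.9×298.7 = 2504.85
Denominator: √[(44636.52 − 41984.01)(95971.8 − 89221.69)] = √[2652.51 × 6750.11] = 4231.3986
r = 2504.85 / 4231.3986 ≈ 0.592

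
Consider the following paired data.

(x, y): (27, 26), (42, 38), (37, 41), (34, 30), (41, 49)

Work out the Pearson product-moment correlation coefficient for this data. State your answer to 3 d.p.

n = 5, Σx = 181, Σy = 184, Σx² = 6699, Σy² = 7102, Σxy = 6844
nΣxy − ΣxΣy = 34220 − 33304 = 916
nΣx² − (Σx)² = 33495 − 32761 = 734; nΣy² − (Σy)² = 35510 − 33856 = 1654
r = 916 / √(734 × 1654) = 916 / 1101.8330 ≈ 0.831

0.831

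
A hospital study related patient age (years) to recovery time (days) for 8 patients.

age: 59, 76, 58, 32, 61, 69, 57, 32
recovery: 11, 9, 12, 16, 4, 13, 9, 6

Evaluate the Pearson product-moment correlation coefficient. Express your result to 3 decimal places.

n = 8, Σx = 444, Σy = 80, Σx² = 26400, Σy² = 904, Σxy = 4387
nΣxy − ΣxΣy = 35096 − 35520 = -424
nΣx² − (Σx)² = 211200 − 197136 = 14064; nΣy² − (Σy)² = 7232 − 6400 = 832
r = -424 / √(14064 × 832) = -424 / 3420.7087 ≈ -0.124

-0.124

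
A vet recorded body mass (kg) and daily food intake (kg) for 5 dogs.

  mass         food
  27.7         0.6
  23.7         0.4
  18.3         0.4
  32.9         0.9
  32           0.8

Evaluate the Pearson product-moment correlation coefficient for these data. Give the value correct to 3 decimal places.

n = 5, Σx = 134.6, Σy = 3.1, Σx² = 3770.28, Σy² = 2.13, Σxy = 88.63
nΣxy − ΣxΣy = 443.15 − 417.26 = 25.89
nΣx² − (Σx)² = 18851.4 − 18117.16 = 734.24; nΣy² − (Σy)² = 10.65 − 9.61 = 1.04
r = 25.89 / √(734.24 × 1.04) = 25.89 / 27.6335 ≈ 0.937

0.937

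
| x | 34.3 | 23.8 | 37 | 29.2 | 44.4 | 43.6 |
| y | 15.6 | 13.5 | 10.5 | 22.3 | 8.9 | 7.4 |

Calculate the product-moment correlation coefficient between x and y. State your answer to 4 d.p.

-0.6984

n = 6, Σx = 212.3, Σy = 78.2, Σx² = 7836.89, Σy² = 1167.12, Σxy = 2613.84
nΣxy − ΣxΣy = 15683.04 − 16601.86 = -918.82
nΣx² − (Σx)² = 47021.34 − 45071.29 = 1950.05; nΣy² − (Σy)² = 7002.72 − 6115.24 = 887.48
r = -918.82 / √(1950.05 × 887.48) = -918.82 / 1315.5343 ≈ -0.6984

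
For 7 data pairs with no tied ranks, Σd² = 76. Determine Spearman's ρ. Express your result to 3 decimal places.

ρ = 1 − 6Σd² / [n(n²−1)] = 1 − 6×76 / (7×48)
  = 1 − 456/336 = 1 − 1.3571 ≈ -0.357

-0.357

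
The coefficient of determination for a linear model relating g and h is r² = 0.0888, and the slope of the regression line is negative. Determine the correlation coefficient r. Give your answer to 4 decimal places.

|r| = √0.0888 = 0.2980
The association is negative, so r = −0.2980.

-0.2980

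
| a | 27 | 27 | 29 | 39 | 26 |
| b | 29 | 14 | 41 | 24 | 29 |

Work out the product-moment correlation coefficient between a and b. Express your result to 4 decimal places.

-0.0725

n = 5, Σa = 148, Σb = 137, Σa² = 4496, Σb² = 4135, Σab = 4040
nΣab − ΣaΣb = 20200 − 20276 = -76
nΣa² − (Σa)² = 22480 − 21904 = 576; nΣb² − (Σb)² = 20675 − 18769 = 1906
r = -76 / √(576 × 1906) = -76 / 1047.7862 ≈ -0.0725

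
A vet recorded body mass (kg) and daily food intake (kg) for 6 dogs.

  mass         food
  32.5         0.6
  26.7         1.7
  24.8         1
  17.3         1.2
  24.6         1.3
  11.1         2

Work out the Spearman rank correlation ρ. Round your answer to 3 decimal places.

Rank mass: 6, 5, 4, 2, 3, 1
Rank food: 1, 5, 2, 3, 4, 6
d = rank(mass) − rank(food): 5, 0, 2, -1, -1, -5; Σd² = 56
ρ = 1 − 6Σd² / [n(n²−1)] = 1 − 6×56 / (6×35) = 1 − 336/210 ≈ -0.600

-0.600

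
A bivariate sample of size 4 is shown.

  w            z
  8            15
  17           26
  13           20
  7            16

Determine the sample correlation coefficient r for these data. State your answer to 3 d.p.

n = 4, Σw = 45, Σz = 77, Σw² = 571, Σz² = 1557, Σwz = 934
nΣwz − ΣwΣz = 3736 − 3465 = 271
nΣw² − (Σw)² = 2284 − 2025 = 259; nΣz² − (Σz)² = 6228 − 5929 = 299
r = 271 / √(259 × 299) = 271 / 278.2822 ≈ 0.974

0.974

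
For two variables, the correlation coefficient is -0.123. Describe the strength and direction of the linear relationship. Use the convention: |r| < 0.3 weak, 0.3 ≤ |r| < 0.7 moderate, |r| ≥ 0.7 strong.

r = -0.123 < 0 so the relationship is negative.
|r| = 0.123, which falls in the weak range.

weak negative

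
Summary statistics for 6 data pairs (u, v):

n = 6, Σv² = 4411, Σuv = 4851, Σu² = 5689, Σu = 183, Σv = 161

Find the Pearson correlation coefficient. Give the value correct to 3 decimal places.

-0.602

r = (nΣuv − ΣuΣv) / √[(nΣu² − (Σu)²)(nΣv² − (Σv)²)]
Numerator: 6×4851 − 183×161 = -357
Denominator: √[(34134 − 33489)(26466 − 25921)] = √[645 × 545] = 592.8954
r = -357 / 592.8954 ≈ -0.602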